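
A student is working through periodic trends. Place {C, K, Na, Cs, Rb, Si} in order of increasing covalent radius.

C is in period 2, group 14; Na is in period 3, group 1; Si is in period 3, group 14; K is in period 4, group 1; Rb is in period 5, group 1; Cs is in period 6, group 1.
Atomic radius shrinks across a period as nuclear charge pulls the same shell inward, and grows down a group as new shells are added.
Here both period and group differ, so the two effects have to be weighed against each other.
Si > C: they share group 14; the group trend gives Si the larger value.
Na > Si: Na lies to the left of Si in period 3, so the across-period effect alone puts Na larger.
K > Na: they share group 1; the group trend gives K the larger value.
Rb > K: they share group 1; the group trend gives Rb the larger value.
Cs > Rb: they share group 1; the group trend gives Cs the larger value.
Approximate values (pm): C 75, Na 155, Si 116, K 196, Rb 210, Cs 232.
So from smallest to largest: C < Si < Na < K < Rb < Cs.

C < Si < Na < K < Rb < Cs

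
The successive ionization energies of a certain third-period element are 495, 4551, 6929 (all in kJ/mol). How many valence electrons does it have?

1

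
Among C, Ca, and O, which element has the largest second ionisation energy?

The second ionization energy removes an electron from the +1 ion. For each element: C⁺ still has 3 valence electrons; Ca⁺ still has 1 valence electron; O⁺ still has 5 valence electrons.
All are still removing valence electrons, so compare the +1 ions as you would atoms: IE_2 generally rises across a period (higher Z_eff) and falls down a group (larger shell), subject to the usual subshell exceptions.
Valence configurations: C⁺ [He]2s²2p¹, Ca⁺ [Ar]4s¹, O⁺ [He]2s²2p³.
Tabulated IE_2 (kJ/mol): C 2353, Ca 1145, O 3388.
Putting it together, IE_2: Ca < C < O.

O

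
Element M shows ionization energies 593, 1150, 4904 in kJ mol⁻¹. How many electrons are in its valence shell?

Look for the largest jump between consecutive ionization energies: IE3/IE2 ≈ 4.3, far larger than any earlier ratio.
That jump marks the point where a core electron is being removed. So the atom has 2 valence electrons.

2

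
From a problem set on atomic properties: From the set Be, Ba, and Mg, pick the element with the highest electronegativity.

Be is in period 2, group 2; Mg is in period 3, group 2; Ba is in period 6, group 2.
Smaller atoms with higher effective nuclear charge are more electronegative.
All are in group 2, so electronegativity increases up the group.
The highest electronegativity among these belongs to Be.

Be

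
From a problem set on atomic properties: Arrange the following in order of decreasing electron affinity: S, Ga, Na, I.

Na is in period 3, group 1; S is in period 3, group 16; Ga is in period 4, group 13; I is in period 5, group 17.
Electron affinity generally becomes more exothermic across a period toward the halogens and less exothermic down a group.
Here both period and group differ, so the two effects have to be weighed against each other.
Na > Ga: the two effects oppose for this pair; the down-group effect wins (53 vs 29 kJ/mol).
S > Na: S lies to the right of Na in period 3, so the across-period effect alone puts S higher.
I > S: the two effects oppose for this pair; the across-period effect wins (295 vs 200 kJ/mol).
For reference (kJ/mol): Na 53, S 200, Ga 29, I 295.
So from highest to lowest: I > S > Na > Ga.

I > S > Na > Ga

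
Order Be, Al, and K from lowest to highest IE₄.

The fourth ionization energy removes an electron from the +3 ion. For each element: Be³⁺ is already 1 electron into the core; Al³⁺ is the bare [Ne] core; K³⁺ is already 2 electrons into the core.
All of these are removing an electron from a noble-gas core or deeper; the smaller core (lower principal quantum number) is held far more tightly, and within a period the higher nuclear charge binds the same core more tightly.
Approximate IE_4 values (kJ/mol): Be 21007, Al 11577, K 5877.
Hence IE_4: K < Al < Be.

K, Al, Be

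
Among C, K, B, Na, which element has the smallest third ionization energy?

Consider each +2 ion: C²⁺ still has 2 valence electrons; K²⁺ is already 1 electron into the core; B²⁺ still has 1 valence electron; Na²⁺ is already 1 electron into the core.
Usually core removal costs more than valence removal, but here the competition is close: a tightly held n=2 valence electron can cost more to remove than an n=3 core electron, so the actual values have to decide it.
Valence configurations: C²⁺ [He]2s², B²⁺ [He]2s¹.
Approximate IE_3 values (kJ/mol): C 4620, K 4420, B 3660, Na 6910.
Hence IE_3: B < K < C < Na.

B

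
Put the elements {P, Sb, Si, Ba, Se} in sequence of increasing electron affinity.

Si is in period 3, group 14; P is in period 3, group 15; Se is in period 4, group 16; Sb is in period 5, group 15; Ba is in period 6, group 2.
Electron affinity generally becomes more exothermic across a period toward the halogens and less exothermic down a group.
Neither a single period nor a single group — weigh both effects.
P > Ba: both effects reinforce here, so P is clearly the higher of the two.
Sb > P: this pair runs against the simple trend — see the exception note.
Si > Sb: period and group pull opposite ways; the down-group shift dominates (134 vs 103 kJ/mol).
Se > Si: period and group pull opposite ways; the across-period shift dominates (195 vs 134 kJ/mol).
Note the exception: Sb has a higher electron affinity than P, contrary to the simple trend — both are half-filled np³, but the pairing/repulsion penalty for the added electron shrinks as the p orbitals become larger and more diffuse down the group, and for Sb that outweighs the weaker nuclear attraction.
Note the exception: Si has a higher electron affinity than P, contrary to the simple trend — adding an electron to P's half-filled 3p³ is unfavourable, so Si (3p²) has the more exothermic EA.
Approximate values (kJ/mol): Si 134, P 72, Se 195, Sb 103, Ba 14.
So from lowest to highest: Ba < P < Sb < Si < Se.

Ba, P, Sb, Si, Se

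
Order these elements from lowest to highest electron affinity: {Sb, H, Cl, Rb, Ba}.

H is in period 1, group 1; Cl is in period 3, group 17; Rb is in period 5, group 1; Sb is in period 5, group 15; Ba is in period 6, group 2.
Adding an electron releases more energy for atoms nearer the top right (short of the noble gases).
These span different periods and groups, so the two trends combine.
Rb > Ba: period and group pull opposite ways; the down-group shift dominates (47 vs 14 kJ/mol).
H > Rb: they share group 1; the group trend gives H the larger value.
Sb > H: period and group pull opposite ways; the across-period shift dominates (103 vs 73 kJ/mol).
Cl > Sb: relative to Sb, both the across-period and down-group shifts push Cl's electron affinity up.
Tabulated electron affinity (kJ/mol): H 73, Cl 349, Rb 47, Sb 103, Ba 14.
So from lowest to highest: Ba < Rb < H < Sb < Cl.

Ba, Rb, H, Sb, Cl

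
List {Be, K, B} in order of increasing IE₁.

K < B < Be

Across a period the outer electron is held more tightly (higher IE₁); down a group it sits in a higher shell, more shielded, and comes off more easily.
Neither a single period nor a single group — weigh both effects.
B > K: relative to K, both the across-period and down-group shifts push B's first ionization energy up.
Be > B: this pair runs against the simple trend — see the exception note.
Note the exception: Be has a higher first ionization energy than B, contrary to the simple trend — removing B's lone 2p electron is easier than breaking Be's filled 2s².
Approximate values (kJ/mol): Be 900, B 801, K 419.
So from lowest to highest: K < B < Be.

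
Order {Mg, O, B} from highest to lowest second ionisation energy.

The second ionization energy removes an electron from the +1 ion. For each element: Mg⁺ still has 1 valence electron; O⁺ still has 5 valence electrons; B⁺ still has 2 valence electrons.
All are still removing valence electrons, so compare the +1 ions as you would atoms: IE_2 generally rises across a period (higher Z_eff) and falls down a group (larger shell), subject to the usual subshell exceptions.
Valence configurations: Mg⁺ [Ne]3s¹, O⁺ [He]2s²2p³, B⁺ [He]2s².
The numbers (kJ/mol): Mg 1451, O 3388, B 2427.
Hence IE_2: Mg < B < O.

O > B > Mg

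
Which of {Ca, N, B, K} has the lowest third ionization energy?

After 2 electrons have been removed, what remains? Ca²⁺ is the bare [Ar] core; N²⁺ still has 3 valence electrons; B²⁺ still has 1 valence electron; K²⁺ is already 1 electron into the core.
Usually core removal costs more than valence removal, but here the competition is close: a tightly held n=2 valence electron can cost more to remove than an n=3 core electron, so the actual values have to decide it.
Valence configurations: N²⁺ [He]2s²2p¹, B²⁺ [He]2s¹.
Approximate IE_3 values (kJ/mol): Ca 4912, N 4578, B 3660, K 4420.
Hence IE_3: B < K < N < Ca.

B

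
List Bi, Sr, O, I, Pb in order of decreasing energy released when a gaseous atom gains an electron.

I > O > Bi > Pb > Sr

O is in period 2, group 16; Sr is in period 5, group 2; I is in period 5, group 17; Pb is in period 6, group 14; Bi is in period 6, group 15.
Atoms with high Z_eff and room in the valence shell (especially the halogens) have the most exothermic electron affinities.
Here both period and group differ, so the two effects have to be weighed against each other.
Pb > Sr: period and group pull opposite ways; the across-period shift dominates (35 vs 5 kJ/mol).
Bi > Pb: both are in period 6; the period trend gives Bi the larger value.
O > Bi: both effects reinforce here, so O is clearly the higher of the two.
I > O: period and group pull opposite ways; the across-period shift dominates (295 vs 141 kJ/mol).
Approximate values (kJ/mol): O 141, Sr 5, I 295, Pb 35, Bi 91.
So from highest to lowest: I > O > Bi > Pb > Sr.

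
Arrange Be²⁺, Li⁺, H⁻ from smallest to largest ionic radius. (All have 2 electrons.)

Be²⁺ < Li⁺ < H⁻

All of these have 2 electrons, so size is governed by nuclear charge alone: the more protons, the stronger the pull on the same electron cloud, and the smaller the ion.
Nuclear charges: Be²⁺ (Z=4), Li⁺ (Z=3), H⁻ (Z=1).
Smallest to largest: Be²⁺ < Li⁺ < H⁻.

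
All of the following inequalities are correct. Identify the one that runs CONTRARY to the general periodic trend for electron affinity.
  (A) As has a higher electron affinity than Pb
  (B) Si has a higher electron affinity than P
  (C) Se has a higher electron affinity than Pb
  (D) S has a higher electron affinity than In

(B)

The general trend: electron affinity increases across a period and decreases down a group.
(A) As (period 4, group 15) vs Pb (period 6, group 14): the stated order agrees with the simple trend.
(B) Si (period 3, group 14) vs P (period 3, group 15): the stated order contradicts the simple trend.
(C) Se (period 4, group 16) vs Pb (period 6, group 14): the stated order agrees with the simple trend.
(D) S (period 3, group 16) vs In (period 5, group 13): the stated order agrees with the simple trend.
The exception is (B): adding an electron to P's half-filled 3p³ is unfavourable, so Si (3p²) has the more exothermic EA.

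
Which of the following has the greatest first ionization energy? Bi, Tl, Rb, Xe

Xe

Rb is in period 5, group 1; Xe is in period 5, group 18; Tl is in period 6, group 13; Bi is in period 6, group 15.
IE₁ increases left→right with effective nuclear charge and decreases top→bottom as the valence shell moves farther out.
These span different periods and groups, so the two trends combine.
Tl > Rb: the two effects oppose for this pair; the across-period effect wins (589 vs 403 kJ/mol).
Bi > Tl: Bi lies to the right of Tl in period 6, so the across-period effect alone puts Bi higher.
Xe > Bi: relative to Bi, both the across-period and down-group shifts push Xe's first ionization energy up.
Approximate values (kJ/mol): Rb 403, Xe 1170, Tl 589, Bi 703.
The greatest first ionization energy among these belongs to Xe.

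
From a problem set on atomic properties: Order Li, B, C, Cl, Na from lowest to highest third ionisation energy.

B < Cl < C < Na < Li

Consider each +2 ion: Li²⁺ is already 1 electron into the core; B²⁺ still has 1 valence electron; C²⁺ still has 2 valence electrons; Cl²⁺ still has 5 valence electrons; Na²⁺ is already 1 electron into the core.
Pulling an electron out of a noble-gas core costs far more than removing a remaining valence electron, so Na and Li sit at the high end of IE_3.
Valence configurations: B²⁺ [He]2s¹, C²⁺ [He]2s², Cl²⁺ [Ne]3s²3p³.
Tabulated IE_3 (kJ/mol): Li 11815, B 3660, C 4620, Cl 3822, Na 6910.
Overall IE_3 order: B < Cl < C < Na < Li.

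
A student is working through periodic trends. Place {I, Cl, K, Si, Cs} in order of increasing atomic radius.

Si is in period 3, group 14; Cl is in period 3, group 17; K is in period 4, group 1; I is in period 5, group 17; Cs is in period 6, group 1.
Moving right in a period, electrons are added to the same shell under a stronger nuclear pull, so atoms get smaller; moving down, a new shell is opened and atoms get larger.
These span different periods and groups, so the two trends combine.
Si > Cl: Si lies to the left of Cl in period 3, so the across-period effect alone puts Si larger.
I > Si: the two effects oppose for this pair; the down-group effect wins (133 vs 116 pm).
K > I: the two effects oppose for this pair; the across-period effect wins (196 vs 133 pm).
Cs > K: Cs sits below K in group 1, so the down-group effect alone puts Cs larger.
Approximate values (pm): Si 116, Cl 99, K 196, I 133, Cs 232.
So from smallest to largest: Cl < Si < I < K < Cs.

Cl < Si < I < K < Cs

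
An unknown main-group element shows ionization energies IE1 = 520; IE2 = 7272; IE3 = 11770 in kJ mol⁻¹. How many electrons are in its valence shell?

Look for the largest jump between consecutive ionization energies: IE2/IE1 ≈ 14.0, far larger than any earlier ratio.
That jump marks the point where a core electron is being removed. So the atom has 1 valence electron.

1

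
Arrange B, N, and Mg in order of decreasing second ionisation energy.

N > B > Mg

After 1 electron has been removed, what remains? B⁺ still has 2 valence electrons; N⁺ still has 4 valence electrons; Mg⁺ still has 1 valence electron.
All are still removing valence electrons, so compare the +1 ions as you would atoms: IE_2 generally rises across a period (higher Z_eff) and falls down a group (larger shell), subject to the usual subshell exceptions.
Valence configurations: B⁺ [He]2s², N⁺ [He]2s²2p², Mg⁺ [Ne]3s¹.
Tabulated IE_2 (kJ/mol): B 2427, N 2856, Mg 1451.
Hence IE_2: Mg < B < N.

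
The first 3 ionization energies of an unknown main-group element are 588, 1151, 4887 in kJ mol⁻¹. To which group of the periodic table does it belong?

Look for the largest jump between consecutive ionization energies: IE3/IE2 ≈ 4.2, far larger than any earlier ratio.
That jump marks the point where a core electron is being removed. So the atom has 2 valence electrons.
A main-group element with 2 valence electrons is in group 2.

Group 2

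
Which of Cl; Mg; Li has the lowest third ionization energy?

Cl

Consider each +2 ion: Cl²⁺ still has 5 valence electrons; Mg²⁺ is the bare [Ne] core; Li²⁺ is already 1 electron into the core.
Core electrons are held far more tightly than valence electrons, so Mg and Li top the IE_3 order.
The numbers (kJ/mol): Cl 3822, Mg 7733, Li 11815.
So the third ionization energies run Cl < Mg < Li.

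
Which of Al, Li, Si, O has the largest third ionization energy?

Li

Consider each +2 ion: Al²⁺ still has 1 valence electron; Li²⁺ is already 1 electron into the core; Si²⁺ still has 2 valence electrons; O²⁺ still has 4 valence electrons.
Pulling an electron out of a noble-gas core costs far more than removing a remaining valence electron, so Li sits at the high end of IE_3.
Valence configurations: Al²⁺ [Ne]3s¹, Si²⁺ [Ne]3s², O²⁺ [He]2s²2p².
The numbers (kJ/mol): Al 2745, Li 11815, Si 3232, O 5300.
So the third ionization energies run Al < Si < O < Li.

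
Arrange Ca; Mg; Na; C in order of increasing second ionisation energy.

Consider each +1 ion: Ca⁺ still has 1 valence electron; Mg⁺ still has 1 valence electron; Na⁺ is the bare [Ne] core; C⁺ still has 3 valence electrons.
Core electrons are held far more tightly than valence electrons, so Na tops the IE_2 order.
Valence configurations: Ca⁺ [Ar]4s¹, Mg⁺ [Ne]3s¹, C⁺ [He]2s²2p¹.
Tabulated IE_2 (kJ/mol): Ca 1145, Mg 1451, Na 4562, C 2353.
Putting it together, IE_2: Ca < Mg < C < Na.

Ca < Mg < C < Na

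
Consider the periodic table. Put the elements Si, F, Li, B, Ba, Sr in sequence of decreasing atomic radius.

Ba, Sr, Li, Si, B, F

Li is in period 2, group 1; B is in period 2, group 13; F is in period 2, group 17; Si is in period 3, group 14; Sr is in period 5, group 2; Ba is in period 6, group 2.
Moving right in a period, electrons are added to the same shell under a stronger nuclear pull, so atoms get smaller; moving down, a new shell is opened and atoms get larger.
These span different periods and groups, so the two trends combine.
B > F: B lies to the left of F in period 2, so the across-period effect alone puts B larger.
Si > B: the two effects oppose for this pair; the down-group effect wins (116 vs 85 pm).
Li > Si: the two effects oppose for this pair; the across-period effect wins (133 vs 116 pm).
Sr > Li: the two effects oppose for this pair; the down-group effect wins (185 vs 133 pm).
Ba > Sr: they share group 2; the group trend gives Ba the larger value.
Tabulated atomic radius (pm): Li 133, B 85, F 64, Si 116, Sr 185, Ba 196.
So from largest to smallest: Ba > Sr > Li > Si > B > F.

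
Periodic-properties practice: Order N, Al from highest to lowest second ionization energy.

The second ionization energy removes an electron from the +1 ion. For each element: N⁺ still has 4 valence electrons; Al⁺ still has 2 valence electrons.
All are still removing valence electrons, so compare the +1 ions as you would atoms: IE_2 generally rises across a period (higher Z_eff) and falls down a group (larger shell), subject to the usual subshell exceptions.
Valence configurations: N⁺ [He]2s²2p², Al⁺ [Ne]3s².
The numbers (kJ/mol): N 2856, Al 1817.
Overall IE_2 order: Al < N.

N, Al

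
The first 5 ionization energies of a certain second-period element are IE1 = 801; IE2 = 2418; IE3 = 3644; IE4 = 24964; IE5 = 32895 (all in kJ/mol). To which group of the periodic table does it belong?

Group 13

Look for the largest jump between consecutive ionization energies: IE4/IE3 ≈ 6.9, far larger than any earlier ratio.
That jump marks the point where a core electron is being removed. So the atom has 3 valence electrons.
A main-group element with 3 valence electrons is in group 13.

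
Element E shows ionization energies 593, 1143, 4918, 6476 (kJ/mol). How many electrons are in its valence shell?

Look for the largest jump between consecutive ionization energies: IE3/IE2 ≈ 4.3, far larger than any earlier ratio.
That jump marks the point where a core electron is being removed. So the atom has 2 valence electrons.

2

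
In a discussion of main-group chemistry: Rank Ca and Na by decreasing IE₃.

Na > Ca

IE_3 is the cost of taking one more electron from the +2 cation: Ca²⁺ is the bare [Ar] core; Na²⁺ is already 1 electron into the core.
All of these are removing an electron from a noble-gas core or deeper; the smaller core (lower principal quantum number) is held far more tightly, and within a period the higher nuclear charge binds the same core more tightly.
The numbers (kJ/mol): Ca 4912, Na 6910.
Hence IE_3: Ca < Na.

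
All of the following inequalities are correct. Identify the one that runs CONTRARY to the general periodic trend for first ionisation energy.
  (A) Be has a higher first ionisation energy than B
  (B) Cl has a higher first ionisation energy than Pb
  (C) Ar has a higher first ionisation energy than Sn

The general trend: first ionisation energy increases across a period and decreases down a group.
(A) Be (period 2, group 2) vs B (period 2, group 13): the stated order contradicts the simple trend.
(B) Cl (period 3, group 17) vs Pb (period 6, group 14): the stated order agrees with the simple trend.
(C) Ar (period 3, group 18) vs Sn (period 5, group 14): the stated order agrees with the simple trend.
The exception is (A): removing B's lone 2p electron is easier than breaking Be's filled 2s².

(A)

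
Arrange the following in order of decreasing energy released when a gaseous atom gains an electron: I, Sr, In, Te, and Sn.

Sr is in period 5, group 2; In is in period 5, group 13; Sn is in period 5, group 14; Te is in period 5, group 16; I is in period 5, group 17.
Electron affinity generally becomes more exothermic across a period toward the halogens and less exothermic down a group.
All lie in period 5, so electron affinity increases left to right.
So from highest to lowest: I > Te > Sn > In > Sr.

I > Te > Sn > In > Sr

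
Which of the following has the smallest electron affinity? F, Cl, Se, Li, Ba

Ba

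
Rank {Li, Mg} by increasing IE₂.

IE_2 is the cost of taking one more electron from the +1 cation: Li⁺ is the bare [He] core; Mg⁺ still has 1 valence electron.
Breaking into a closed-shell core is much more expensive than removing a leftover valence electron — Li has the largest IE_2 here.
Approximate IE_2 values (kJ/mol): Li 7298, Mg 1451.
Overall IE_2 order: Mg < Li.

Mg < Li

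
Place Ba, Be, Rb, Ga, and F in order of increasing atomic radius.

F < Be < Ga < Ba < Rb

Be is in period 2, group 2; F is in period 2, group 17; Ga is in period 4, group 13; Rb is in period 5, group 1; Ba is in period 6, group 2.
Moving right in a period, electrons are added to the same shell under a stronger nuclear pull, so atoms get smaller; moving down, a new shell is opened and atoms get larger.
Neither a single period nor a single group — weigh both effects.
Be > F: Be lies to the left of F in period 2, so the across-period effect alone puts Be larger.
Ga > Be: the two effects oppose for this pair; the down-group effect wins (124 vs 102 pm).
Ba > Ga: relative to Ga, both the across-period and down-group shifts push Ba's atomic radius up.
Rb > Ba: the two effects oppose for this pair; the across-period effect wins (210 vs 196 pm).
For reference (pm): Be 102, F 64, Ga 124, Rb 210, Ba 196.
So from smallest to largest: F < Be < Ga < Ba < Rb.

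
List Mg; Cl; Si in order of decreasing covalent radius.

Mg is in period 3, group 2; Si is in period 3, group 14; Cl is in period 3, group 17.
Across a period the added protons contract the valence shell; down a group each new principal shell makes the atom larger.
All lie in period 3, so atomic radius increases right to left.
So from largest to smallest: Mg > Si > Cl.

Mg > Si > Cl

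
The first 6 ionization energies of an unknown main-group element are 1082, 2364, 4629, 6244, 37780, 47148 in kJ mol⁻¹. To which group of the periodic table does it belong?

Group 14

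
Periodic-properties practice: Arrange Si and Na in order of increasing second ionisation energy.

Consider each +1 ion: Si⁺ still has 3 valence electrons; Na⁺ is the bare [Ne] core.
Core electrons are held far more tightly than valence electrons, so Na tops the IE_2 order.
Tabulated IE_2 (kJ/mol): Si 1577, Na 4562.
Putting it together, IE_2: Si < Na.

Si < Na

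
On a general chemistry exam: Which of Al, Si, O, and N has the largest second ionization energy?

O

The second ionization energy removes an electron from the +1 ion. For each element: Al⁺ still has 2 valence electrons; Si⁺ still has 3 valence electrons; O⁺ still has 5 valence electrons; N⁺ still has 4 valence electrons.
All are still removing valence electrons, so compare the +1 ions as you would atoms: IE_2 generally rises across a period (higher Z_eff) and falls down a group (larger shell), subject to the usual subshell exceptions.
Valence configurations: Al⁺ [Ne]3s², Si⁺ [Ne]3s²3p¹, O⁺ [He]2s²2p³, N⁺ [He]2s²2p².
Si⁺ loses a lone 3p electron whereas Al⁺ must break into a filled 3s² pair, so IE_2(Al) > IE_2(Si) even though Si has the higher nuclear charge.
The numbers (kJ/mol): Al 1817, Si 1577, O 3388, N 2856.
Overall IE_2 order: Si < Al < N < O.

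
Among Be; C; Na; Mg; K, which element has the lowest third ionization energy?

Consider each +2 ion: Be²⁺ is the bare [He] core; C²⁺ still has 2 valence electrons; Na²⁺ is already 1 electron into the core; Mg²⁺ is the bare [Ne] core; K²⁺ is already 1 electron into the core.
Usually core removal costs more than valence removal, but here the competition is close: a tightly held n=2 valence electron can cost more to remove than an n=3 core electron, so the actual values have to decide it.
The numbers (kJ/mol): Be 14849, C 4620, Na 6910, Mg 7733, K 4420.
Putting it together, IE_3: K < C < Na < Mg < Be.

K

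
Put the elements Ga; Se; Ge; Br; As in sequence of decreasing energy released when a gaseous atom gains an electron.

Br > Se > Ge > As > Ga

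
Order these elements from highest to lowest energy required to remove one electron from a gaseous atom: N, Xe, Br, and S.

N > Xe > Br > S

N is in period 2, group 15; S is in period 3, group 16; Br is in period 4, group 17; Xe is in period 5, group 18.
Across a period the outer electron is held more tightly (higher IE₁); down a group it sits in a higher shell, more shielded, and comes off more easily.
A diagonal step moves right (one effect) and down (the opposite effect) at once.
Br > S: period and group pull opposite ways; the across-period shift dominates (1140 vs 1000 kJ/mol).
Xe > Br: the two effects oppose for this pair; the across-period effect wins (1170 vs 1140 kJ/mol).
N > Xe: the two effects oppose for this pair; the down-group effect wins (1402 vs 1170 kJ/mol).
For reference (kJ/mol): N 1402, S 1000, Br 1140, Xe 1170.
So from highest to lowest: N > Xe > Br > S.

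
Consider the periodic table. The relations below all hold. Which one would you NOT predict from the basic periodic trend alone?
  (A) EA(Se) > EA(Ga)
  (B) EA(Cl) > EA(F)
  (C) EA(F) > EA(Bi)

The general trend: electron affinity increases across a period and decreases down a group.
(A) Se (period 4, group 16) vs Ga (period 4, group 13): the stated order agrees with the simple trend.
(B) Cl (period 3, group 17) vs F (period 2, group 17): the stated order contradicts the simple trend.
(C) F (period 2, group 17) vs Bi (period 6, group 15): the stated order agrees with the simple trend.
The exception is (B): F's small 2p subshell makes the incoming electron feel strong e⁻–e⁻ repulsion, so Cl actually releases more energy on gaining an electron.

(B)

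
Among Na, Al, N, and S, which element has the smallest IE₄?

S

IE_4 is the cost of taking one more electron from the +3 cation: Na³⁺ is already 2 electrons into the core; Al³⁺ is the bare [Ne] core; N³⁺ still has 2 valence electrons; S³⁺ still has 3 valence electrons.
Breaking into a closed-shell core is much more expensive than removing a leftover valence electron — Na and Al have the largest IE_4 here.
Valence configurations: N³⁺ [He]2s², S³⁺ [Ne]3s²3p¹.
Tabulated IE_4 (kJ/mol): Na 9543, Al 11577, N 7475, S 4556.
So the fourth ionization energies run S < N < Na < Al.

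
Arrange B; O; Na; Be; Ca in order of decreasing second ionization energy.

IE_2 is the cost of taking one more electron from the +1 cation: B⁺ still has 2 valence electrons; O⁺ still has 5 valence electrons; Na⁺ is the bare [Ne] core; Be⁺ still has 1 valence electron; Ca⁺ still has 1 valence electron.
Core electrons are held far more tightly than valence electrons, so Na tops the IE_2 order.
Valence configurations: B⁺ [He]2s², O⁺ [He]2s²2p³, Be⁺ [He]2s¹, Ca⁺ [Ar]4s¹.
The numbers (kJ/mol): B 2427, O 3388, Na 4562, Be 1757, Ca 1145.
So the second ionization energies run Ca < Be < B < O < Na.

Na > O > B > Be > Ca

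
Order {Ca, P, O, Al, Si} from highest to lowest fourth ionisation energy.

Al > O > Ca > P > Si

The fourth ionization energy removes an electron from the +3 ion. For each element: Ca³⁺ is already 1 electron into the core; P³⁺ still has 2 valence electrons; O³⁺ still has 3 valence electrons; Al³⁺ is the bare [Ne] core; Si³⁺ still has 1 valence electron.
Usually core removal costs more than valence removal, but here the competition is close: a tightly held n=2 valence electron can cost more to remove than an n=3 core electron, so the actual values have to decide it.
Valence configurations: P³⁺ [Ne]3s², O³⁺ [He]2s²2p¹, Si³⁺ [Ne]3s¹.
Tabulated IE_4 (kJ/mol): Ca 6491, P 4964, O 7469, Al 11577, Si 4356.
Putting it together, IE_4: Si < P < Ca < O < Al.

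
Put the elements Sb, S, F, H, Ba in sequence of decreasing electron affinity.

F > S > Sb > H > Ba

Adding an electron releases more energy for atoms nearer the top right (short of the noble gases).
These span different periods and groups, so the two trends combine.
H > Ba: the two effects oppose for this pair; the down-group effect wins (73 vs 14 kJ/mol).
Sb > H: the two effects oppose for this pair; the across-period effect wins (103 vs 73 kJ/mol).
S > Sb: relative to Sb, both the across-period and down-group shifts push S's electron affinity up.
F > S: both effects reinforce here, so F is clearly the higher of the two.
For reference (kJ/mol): H 73, F 328, S 200, Sb 103, Ba 14.
So from highest to lowest: F > S > Sb > H > Ba.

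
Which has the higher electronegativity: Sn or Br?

Br

Br is in period 4, group 17; Sn is in period 5, group 14.
Smaller atoms with higher effective nuclear charge are more electronegative.
These span different periods and groups, so the two trends combine.
Br > Sn: relative to Sn, both the across-period and down-group shifts push Br's electronegativity up.
For reference (Pauling): Br 2.96, Sn 1.96.
So Br has the higher electronegativity (Br > Sn).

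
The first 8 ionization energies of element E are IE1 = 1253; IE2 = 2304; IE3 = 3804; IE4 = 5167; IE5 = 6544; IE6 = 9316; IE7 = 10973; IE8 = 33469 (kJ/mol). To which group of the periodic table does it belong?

Look for the largest jump between consecutive ionization energies: IE8/IE7 ≈ 3.1, far larger than any earlier ratio.
That jump marks the point where a core electron is being removed. So the atom has 7 valence electrons.
A main-group element with 7 valence electrons is in group 17.

Group 17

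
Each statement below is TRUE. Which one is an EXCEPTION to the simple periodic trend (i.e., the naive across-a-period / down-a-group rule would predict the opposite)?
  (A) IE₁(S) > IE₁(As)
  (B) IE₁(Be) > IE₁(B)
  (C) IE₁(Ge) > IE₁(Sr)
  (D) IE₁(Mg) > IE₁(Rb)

(B)

The general trend: IE₁ increases across a period and decreases down a group.
(A) S (period 3, group 16) vs As (period 4, group 15): the stated order agrees with the simple trend.
(B) Be (period 2, group 2) vs B (period 2, group 13): the stated order contradicts the simple trend.
(C) Ge (period 4, group 14) vs Sr (period 5, group 2): the stated order agrees with the simple trend.
(D) Mg (period 3, group 2) vs Rb (period 5, group 1): the stated order agrees with the simple trend.
The exception is (B): removing B's lone 2p electron is easier than breaking Be's filled 2s².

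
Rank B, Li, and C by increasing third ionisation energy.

The third ionization energy removes an electron from the +2 ion. For each element: B²⁺ still has 1 valence electron; Li²⁺ is already 1 electron into the core; C²⁺ still has 2 valence electrons.
Breaking into a closed-shell core is much more expensive than removing a leftover valence electron — Li has the largest IE_3 here.
Valence configurations: B²⁺ [He]2s¹, C²⁺ [He]2s².
The numbers (kJ/mol): B 3660, Li 11815, C 4620.
Putting it together, IE_3: B < C < Li.

B < C < Li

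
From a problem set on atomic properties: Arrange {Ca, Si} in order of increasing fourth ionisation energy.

IE_4 is the cost of taking one more electron from the +3 cation: Ca³⁺ is already 1 electron into the core; Si³⁺ still has 1 valence electron.
Breaking into a closed-shell core is much more expensive than removing a leftover valence electron — Ca has the largest IE_4 here.
Approximate IE_4 values (kJ/mol): Ca 6491, Si 4356.
Overall IE_4 order: Si < Ca.

Si < Ca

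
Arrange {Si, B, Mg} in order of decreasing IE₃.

Consider each +2 ion: Si²⁺ still has 2 valence electrons; B²⁺ still has 1 valence electron; Mg²⁺ is the bare [Ne] core.
Core electrons are held far more tightly than valence electrons, so Mg tops the IE_3 order.
Valence configurations: Si²⁺ [Ne]3s², B²⁺ [He]2s¹.
Tabulated IE_3 (kJ/mol): Si 3232, B 3660, Mg 7733.
So the third ionization energies run Si < B < Mg.

Mg > B > Si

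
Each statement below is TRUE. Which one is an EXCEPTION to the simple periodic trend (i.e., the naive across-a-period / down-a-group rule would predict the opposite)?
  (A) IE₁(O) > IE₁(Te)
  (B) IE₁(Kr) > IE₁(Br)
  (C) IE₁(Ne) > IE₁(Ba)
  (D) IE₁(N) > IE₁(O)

(D)

The general trend: first ionisation energy increases across a period and decreases down a group.
(A) O (period 2, group 16) vs Te (period 5, group 16): the stated order agrees with the simple trend.
(B) Kr (period 4, group 18) vs Br (period 4, group 17): the stated order agrees with the simple trend.
(C) Ne (period 2, group 18) vs Ba (period 6, group 2): the stated order agrees with the simple trend.
(D) N (period 2, group 15) vs O (period 2, group 16): the stated order contradicts the simple trend.
The exception is (D): pairing an electron in O's 2p⁴ costs repulsion energy, so O ionizes more easily than half-filled N (2p³).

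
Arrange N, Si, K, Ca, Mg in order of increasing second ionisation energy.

Ca < Mg < Si < N < K

Consider each +1 ion: N⁺ still has 4 valence electrons; Si⁺ still has 3 valence electrons; K⁺ is the bare [Ar] core; Ca⁺ still has 1 valence electron; Mg⁺ still has 1 valence electron.
Breaking into a closed-shell core is much more expensive than removing a leftover valence electron — K has the largest IE_2 here.
Valence configurations: N⁺ [He]2s²2p², Si⁺ [Ne]3s²3p¹, Ca⁺ [Ar]4s¹, Mg⁺ [Ne]3s¹.
Approximate IE_2 values (kJ/mol): N 2856, Si 1577, K 3052, Ca 1145, Mg 1451.
Putting it together, IE_2: Ca < Mg < Si < N < K.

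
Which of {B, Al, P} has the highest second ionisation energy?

The second ionization energy removes an electron from the +1 ion. For each element: B⁺ still has 2 valence electrons; Al⁺ still has 2 valence electrons; P⁺ still has 4 valence electrons.
All are still removing valence electrons, so compare the +1 ions as you would atoms: IE_2 generally rises across a period (higher Z_eff) and falls down a group (larger shell), subject to the usual subshell exceptions.
Valence configurations: B⁺ [He]2s², Al⁺ [Ne]3s², P⁺ [Ne]3s²3p².
Approximate IE_2 values (kJ/mol): B 2427, Al 1817, P 1907.
Hence IE_2: Al < P < B.

B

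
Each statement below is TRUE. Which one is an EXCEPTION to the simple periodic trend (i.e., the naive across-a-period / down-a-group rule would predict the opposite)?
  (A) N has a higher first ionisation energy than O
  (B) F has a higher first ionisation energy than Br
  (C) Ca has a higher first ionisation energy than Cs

The general trend: first ionisation energy increases across a period and decreases down a group.
(A) N (period 2, group 15) vs O (period 2, group 16): the stated order contradicts the simple trend.
(B) F (period 2, group 17) vs Br (period 4, group 17): the stated order agrees with the simple trend.
(C) Ca (period 4, group 2) vs Cs (period 6, group 1): the stated order agrees with the simple trend.
The exception is (A): pairing an electron in O's 2p⁴ costs repulsion energy, so O ionizes more easily than half-filled N (2p³).

(A)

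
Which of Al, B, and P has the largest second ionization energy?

B

The second ionization energy removes an electron from the +1 ion. For each element: Al⁺ still has 2 valence electrons; B⁺ still has 2 valence electrons; P⁺ still has 4 valence electrons.
All are still removing valence electrons, so compare the +1 ions as you would atoms: IE_2 generally rises across a period (higher Z_eff) and falls down a group (larger shell), subject to the usual subshell exceptions.
Valence configurations: Al⁺ [Ne]3s², B⁺ [He]2s², P⁺ [Ne]3s²3p².
Approximate IE_2 values (kJ/mol): Al 1817, B 2427, P 1907.
Hence IE_2: Al < P < B.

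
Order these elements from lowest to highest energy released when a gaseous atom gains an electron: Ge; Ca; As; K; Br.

Ca < K < As < Ge < Br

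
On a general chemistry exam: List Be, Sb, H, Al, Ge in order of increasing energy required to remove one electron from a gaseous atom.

H is in period 1, group 1; Be is in period 2, group 2; Al is in period 3, group 13; Ge is in period 4, group 14; Sb is in period 5, group 15.
Across a period the outer electron is held more tightly (higher IE₁); down a group it sits in a higher shell, more shielded, and comes off more easily.
A diagonal step moves right (one effect) and down (the opposite effect) at once.
Ge > Al: the two effects oppose for this pair; the across-period effect wins (762 vs 578 kJ/mol).
Sb > Ge: the two effects oppose for this pair; the across-period effect wins (831 vs 762 kJ/mol).
Be > Sb: the two effects oppose for this pair; the down-group effect wins (900 vs 831 kJ/mol).
H > Be: period and group pull opposite ways; the down-group shift dominates (1312 vs 900 kJ/mol).
Tabulated first ionization energy (kJ/mol): H 1312, Be 900, Al 578, Ge 762, Sb 831.
So from lowest to highest: Al < Ge < Sb < Be < H.

Al < Ge < Sb < Be < H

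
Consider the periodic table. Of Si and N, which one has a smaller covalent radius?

N is in period 2, group 15; Si is in period 3, group 14.
Moving right in a period, electrons are added to the same shell under a stronger nuclear pull, so atoms get smaller; moving down, a new shell is opened and atoms get larger.
Here both period and group differ, so the two effects have to be weighed against each other.
Si > N: both effects reinforce here, so Si is clearly the larger of the two.
Tabulated atomic radius (pm): N 71, Si 116.
So N has the smaller covalent radius (N < Si).

N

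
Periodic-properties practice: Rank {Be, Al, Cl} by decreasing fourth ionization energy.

Be > Al > Cl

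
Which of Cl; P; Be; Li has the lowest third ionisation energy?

P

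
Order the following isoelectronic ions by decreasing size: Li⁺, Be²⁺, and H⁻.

All of these have 2 electrons, so size is governed by nuclear charge alone: the more protons, the stronger the pull on the same electron cloud, and the smaller the ion.
Nuclear charges: Be²⁺ (Z=4), Li⁺ (Z=3), H⁻ (Z=1).
Largest to smallest: H⁻ > Li⁺ > Be²⁺.

H⁻ > Li⁺ > Be²⁺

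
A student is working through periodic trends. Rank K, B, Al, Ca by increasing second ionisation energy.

Ca, Al, B, K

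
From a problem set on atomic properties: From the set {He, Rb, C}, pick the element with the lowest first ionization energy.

First ionization energy rises across a period (greater Z_eff holds electrons more tightly) and falls down a group (valence electrons are farther from the nucleus).
Neither a single period nor a single group — weigh both effects.
C > Rb: both effects reinforce here, so C is clearly the higher of the two.
He > C: both effects reinforce here, so He is clearly the higher of the two.
For reference (kJ/mol): He 2372, C 1086, Rb 403.
The lowest first ionization energy among these belongs to Rb.

Rb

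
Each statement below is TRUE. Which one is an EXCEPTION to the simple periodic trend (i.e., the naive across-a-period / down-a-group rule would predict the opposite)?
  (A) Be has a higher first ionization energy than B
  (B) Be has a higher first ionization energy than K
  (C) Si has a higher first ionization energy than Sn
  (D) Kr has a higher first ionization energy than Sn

(A)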